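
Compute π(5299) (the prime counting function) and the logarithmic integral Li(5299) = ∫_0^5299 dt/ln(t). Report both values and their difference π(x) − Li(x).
π(5299) = 702;  Li(5299) ≈ 719.27;  π(x) − Li(x) ≈ -17.27.

Direct count of primes ≤ 5299 gives π(5299) = 702. Numerical evaluation of the logarithmic integral gives Li(5299) ≈ 719.27. The difference π(x) − Li(x) ≈ -17.27 is typically negative for small/moderate x (Li(x) overestimates), though Littlewood's theorem shows this sign changes infinitely often.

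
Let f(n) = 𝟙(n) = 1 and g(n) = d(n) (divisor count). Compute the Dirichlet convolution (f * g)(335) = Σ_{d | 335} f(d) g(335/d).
(𝟙 * d)(335) = 9

Divisors of 335: [1, 5, 67, 335]. For each d | 335:
  d = 1: 𝟙(1) · d(335/1) = 1 · 4 = 4
  d = 5: 𝟙(5) · d(335/5) = 1 · 2 = 2
  d = 67: 𝟙(67) · d(335/67) = 1 · 2 = 2
  d = 335: 𝟙(335) · d(335/335) = 1 · 1 = 1
Summing: (𝟙 * d)(335) = 4 + 2 + 2 + 1 = 9.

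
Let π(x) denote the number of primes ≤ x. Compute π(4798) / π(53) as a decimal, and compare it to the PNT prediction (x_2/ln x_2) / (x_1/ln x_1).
π(4798)/π(53) = 645/16 ≈ 40.3125;  PNT prediction ≈ 42.4051.

π(53) = 16 and π(4798) = 645, so π(4798)/π(53) ≈ 40.3125. The PNT-predicted ratio is (4798/ln(4798)) / (53/ln(53)) ≈ 42.4051. The two agree to within a few percent, as expected.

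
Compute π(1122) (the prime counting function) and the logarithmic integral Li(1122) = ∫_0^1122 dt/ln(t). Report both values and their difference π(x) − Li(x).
π(1122) = 187;  Li(1122) ≈ 195.12;  π(x) − Li(x) ≈ -8.12.

Direct count of primes ≤ 1122 gives π(1122) = 187. Numerical evaluation of the logarithmic integral gives Li(1122) ≈ 195.12. The difference π(x) − Li(x) ≈ -8.12 is typically negative for small/moderate x (Li(x) overestimates), though Littlewood's theorem shows this sign changes infinitely often.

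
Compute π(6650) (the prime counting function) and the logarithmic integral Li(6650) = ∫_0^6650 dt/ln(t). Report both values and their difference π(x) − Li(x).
π(6650) = 856;  Li(6650) ≈ 874.69;  π(x) − Li(x) ≈ -18.69.

Direct count of primes ≤ 6650 gives π(6650) = 856. Numerical evaluation of the logarithmic integral gives Li(6650) ≈ 874.69. The difference π(x) − Li(x) ≈ -18.69 is typically negative for small/moderate x (Li(x) overestimates), though Littlewood's theorem shows this sign changes infinitely often.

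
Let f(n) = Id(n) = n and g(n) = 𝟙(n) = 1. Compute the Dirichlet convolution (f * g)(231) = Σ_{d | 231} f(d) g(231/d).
(Id * 𝟙)(231) = 384

Divisors of 231: [1, 3, 7, 11, 21, 33, 77, 231]. For each d | 231:
  d = 1: Id(1) · 𝟙(231/1) = 1 · 1 = 1
  d = 3: Id(3) · 𝟙(231/3) = 3 · 1 = 3
  d = 7: Id(7) · 𝟙(231/7) = 7 · 1 = 7
  d = 11: Id(11) · 𝟙(231/11) = 11 · 1 = 11
  d = 21: Id(21) · 𝟙(231/21) = 21 · 1 = 21
  d = 33: Id(33) · 𝟙(231/33) = 33 · 1 = 33
  d = 77: Id(77) · 𝟙(231/77) = 77 · 1 = 77
  d = 231: Id(231) · 𝟙(231/231) = 231 · 1 = 231
Summing: (Id * 𝟙)(231) = 1 + 3 + 7 + 11 + 21 + 33 + 77 + 231 = 384.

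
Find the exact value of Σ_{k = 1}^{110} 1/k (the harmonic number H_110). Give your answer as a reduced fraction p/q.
H_110 = 812425573941376284756780362571245808659649778037/153803387341307877636928566091115101174034840640

Direct summation: H_110 = 1 + 1/2 + ... + 1/110. The least common denominator is lcm(1, ..., 110) = 8459186303771933270031071135011330564571916235200; over this denominator the numerator is 8459186303771933270031071135011330564571916235200 + 4229593151885966635015535567505665282285958117600 + 2819728767923977756677023711670443521523972078400 + 2114796575942983317507767783752832641142979058800 + 1691837260754386654006214227002266112914383247040 + 1409864383961988878338511855835221760761986039200 + 1208455186253133324290153019287332937795988033600 + 1057398287971491658753883891876416320571489529400 + 939909589307992585559007903890147840507990692800 + 845918630377193327003107113501133056457191623520 + 769016936706539388184642830455575505870174203200 + 704932191980994439169255927917610880380993019600 + 650706638751687174617774702693179274197839710400 + 604227593126566662145076509643666468897994016800 + 563945753584795551335404742334088704304794415680 + 528699143985745829376941945938208160285744764700 + 497599194339525486472415949118313562621877425600 + 469954794653996292779503951945073920253995346400 + 445220331777470172106898480790070029714311380800 + 422959315188596663501553556750566528228595811760 + 402818395417711108096717673095777645931996011200 + 384508468353269694092321415227787752935087101600 + 367790708859649272610046571087449154981387662400 + 352466095990497219584627963958805440190496509800 + 338367452150877330801242845400453222582876649408 + 325353319375843587308887351346589637098919855200 + 313303196435997528519669301296715946835996897600 + 302113796563283331072538254821833234448997008400 + 291696079440411492070036935690045881536962628800 + 281972876792397775667702371167044352152397207840 + 272876977541030105484873262419720340792642459200 + 264349571992872914688470972969104080142872382350 + 256338978902179796061547610151858501956724734400 + 248799597169762743236207974559156781310938712800 + 241691037250626664858030603857466587559197606720 + 234977397326998146389751975972536960126997673200 + 228626656858700899190028949594900826069511249600 + 222610165888735086053449240395035014857155690400 + 216902212917229058205924900897726424732613236800 + 211479657594298331750776778375283264114297905880 + 206321617165169104147099295975886111331022347200 + 201409197708855554048358836547888822965998005600 + 196725262878417052791420258953751873594695726400 + 192254234176634847046160707613893876467543550800 + 187981917861598517111801580778029568101598138560 + 183895354429824636305023285543724577490693831200 + 179982687314296452553852577340666607756849281600 + 176233047995248609792313981979402720095248254900 + 172636455179019046327164717041047562542284004800 + 169183726075438665400621422700226611291438324704 + 165866398113175162157471983039437854207292475200 + 162676659687921793654443675673294818549459927600 + 159607288750413835283605115754930765369281438400 + 156651598217998764259834650648357973417998448800 + 153803387341307877636928566091115101174034840640 + 151056898281641665536269127410916617224498504200 + 148406777259156724035632826930023343238103793600 + 145848039720205746035018467845022940768481314400 + 143376039046981919831035103983242890924947732800 + 140986438396198887833851185583522176076198603920 + 138675185307736610984115920246087386304457643200 + 136438488770515052742436631209860170396321229600 + 134272798472570369365572557698592548643998670400 + 132174785996436457344235486484552040071436191175 + 130141327750337434923554940538635854839567942080 + 128169489451089898030773805075929250978362367200 + 126256511996596018955687628880766127829431585600 + 124399798584881371618103987279578390655469356400 + 122596902953216424203348857029149718327129220800 + 120845518625313332429015301928733293779598803360 + 119143469067210327746916494859314514993970651200 + 117488698663499073194875987986268480063498836600 + 115879264435231962603165358013853843350300222400 + 114313328429350449595014474797450413034755624800 + 112789150716959110267080948466817740860958883136 + 111305082944367543026724620197517507428577845200 + 109859562386648484026377547207939357981453457600 + 108451106458614529102962450448863212366306618400 + 107078307642682699620646470063434564108505268800 + 105739828797149165875388389187641632057148952940 + 104434398811999176173223100432238648945332299200 + 103160808582584552073549647987943055665511173600 + 101917907274360641807603266686883500777974894400 + 100704598854427777024179418273944411482999002800 + 99519838867905097294483189823662712524375485120 + 98362631439208526395710129476875936797347863200 + 97232026480137164023345645230015293845654209600 + 96127117088317423523080353806946938233771775400 + 95047037121032958090236754325970006343504676800 + 93990958930799258555900790389014784050799069280 + 92958091250241024945396386099025610599691387200 + 91947677214912318152511642771862288745346915600 + 90958992513676701828291087473240113597547486400 + 89991343657148226276926288670333303878424640800 + 89044066355494034421379696158014005942862276160 + 88116523997624304896156990989701360047624127450 + 87208106224452920309598671494962170768782641600 + 86318227589509523163582358520523781271142002400 + 85446326300726598687182536717286167318908244800 + 84591863037719332700310711350113305645719162352 + 83754319839326071980505654802092381827444715200 + 82933199056587581078735991519718927103646237600 + 82128022366717798738165739174867287034678798400 + 81338329843960896827221837836647409274729963800 + 80563679083542221619343534619155529186399202240 + 79803644375206917641802557877465382684640719200 + 79057815923102180093748328364591874435251553600 + 78325799108999382129917325324178986708999224400 + 77607213796072782293863037935883766647448772800 + 76901693670653938818464283045557550587017420320 = 44683406566775695661622919941418519476280737792035, so H_110 = 44683406566775695661622919941418519476280737792035/8459186303771933270031071135011330564571916235200; reducing by gcd(44683406566775695661622919941418519476280737792035, 8459186303771933270031071135011330564571916235200) = 55 gives 812425573941376284756780362571245808659649778037/153803387341307877636928566091115101174034840640 ≈ 5.28223. (The PNT-adjacent estimate ln(110) + γ ≈ 5.27770 matches within O(1/n).)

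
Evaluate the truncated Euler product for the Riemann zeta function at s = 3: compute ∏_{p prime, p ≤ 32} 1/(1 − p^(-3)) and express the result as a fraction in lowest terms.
∏ = 209363023479599225665/174187638420315512832

The primes p ≤ 32 are [2, 3, 5, 7, 11, 13, 17, 19, 23, 29, 31]. For each prime, (1 − 1/p^3)^(-1) = p^3 / (p^3 − 1). The product is (1 − 1/2^3)^(-1), (1 − 1/3^3)^(-1), (1 − 1/5^3)^(-1), (1 − 1/7^3)^(-1), (1 − 1/11^3)^(-1), (1 − 1/13^3)^(-1), (1 − 1/17^3)^(-1), (1 − 1/19^3)^(-1), (1 − 1/23^3)^(-1), (1 − 1/29^3)^(-1), (1 − 1/31^3)^(-1) = ∏ p^3 / (p^3 − 1) = 209363023479599225665/174187638420315512832.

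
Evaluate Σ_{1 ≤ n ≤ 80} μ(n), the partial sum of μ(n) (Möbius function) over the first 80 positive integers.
Σ_{n ≤ 80} μ(n) = -4

Compute μ(n) for each 1 ≤ n ≤ 80: μ(1) = 1, μ(2) = -1, μ(3) = -1, μ(4) = 0, μ(5) = -1, μ(6) = 1, μ(7) = -1, μ(8) = 0, μ(9) = 0, μ(10) = 1, μ(11) = -1, μ(12) = 0, μ(13) = -1, μ(14) = 1, μ(15) = 1, μ(16) = 0, μ(17) = -1, μ(18) = 0, μ(19) = -1, μ(20) = 0, μ(21) = 1, μ(22) = 1, μ(23) = -1, μ(24) = 0, μ(25) = 0, μ(26) = 1, μ(27) = 0, μ(28) = 0, μ(29) = -1, μ(30) = -1, μ(31) = -1, μ(32) = 0, μ(33) = 1, μ(34) = 1, μ(35) = 1, μ(36) = 0, μ(37) = -1, μ(38) = 1, μ(39) = 1, μ(40) = 0, μ(41) = -1, μ(42) = -1, μ(43) = -1, μ(44) = 0, μ(45) = 0, μ(46) = 1, μ(47) = -1, μ(48) = 0, μ(49) = 0, μ(50) = 0, μ(51) = 1, μ(52) = 0, μ(53) = -1, μ(54) = 0, μ(55) = 1, μ(56) = 0, μ(57) = 1, μ(58) = 1, μ(59) = -1, μ(60) = 0, μ(61) = -1, μ(62) = 1, μ(63) = 0, μ(64) = 0, μ(65) = 1, μ(66) = -1, μ(67) = -1, μ(68) = 0, μ(69) = 1, μ(70) = -1, μ(71) = -1, μ(72) = 0, μ(73) = -1, μ(74) = 1, μ(75) = 0, μ(76) = 0, μ(77) = 1, μ(78) = -1, μ(79) = -1, μ(80) = 0. Summing all 80 values: -4. (Mertens function M(x) = Σ_{n ≤ x} μ(n); on average M(x) should be small (PNT ⟺ M(x) = o(x)).)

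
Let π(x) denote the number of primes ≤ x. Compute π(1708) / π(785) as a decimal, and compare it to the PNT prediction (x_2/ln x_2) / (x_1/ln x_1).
π(1708)/π(785) = 266/137 ≈ 1.9416;  PNT prediction ≈ 1.9485.

π(785) = 137 and π(1708) = 266, so π(1708)/π(785) ≈ 1.9416. The PNT-predicted ratio is (1708/ln(1708)) / (785/ln(785)) ≈ 1.9485. The two agree to within a few percent, as expected.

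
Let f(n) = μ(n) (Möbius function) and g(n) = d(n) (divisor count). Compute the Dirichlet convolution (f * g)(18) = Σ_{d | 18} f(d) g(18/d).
(μ * d)(18) = 1

Divisors of 18: [1, 2, 3, 6, 9, 18]. For each d | 18:
  d = 1: μ(1) · d(18/1) = 1 · 6 = 6
  d = 2: μ(2) · d(18/2) = -1 · 3 = -3
  d = 3: μ(3) · d(18/3) = -1 · 4 = -4
  d = 6: μ(6) · d(18/6) = 1 · 2 = 2
  d = 9: μ(9) · d(18/9) = 0 · 2 = 0
  d = 18: μ(18) · d(18/18) = 0 · 1 = 0
Summing: (μ * d)(18) = 6 + -3 + -4 + 2 + 0 + 0 = 1.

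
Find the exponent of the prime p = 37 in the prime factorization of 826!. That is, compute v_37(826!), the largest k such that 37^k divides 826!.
v_37(826!) = 22

Legendre's formula: v_p(n!) = Σ_{k ≥ 1} ⌊n / p^k⌋. For p = 37, n = 826, the terms are:
  ⌊826/37^1⌋ = ⌊826/37⌋ = 22
(the next term ⌊826/37^2⌋ = 0, terminating the sum). Summing: v_37(826!) = 22 = 22.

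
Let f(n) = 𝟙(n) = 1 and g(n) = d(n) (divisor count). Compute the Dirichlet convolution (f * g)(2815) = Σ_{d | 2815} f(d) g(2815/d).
(𝟙 * d)(2815) = 9

Divisors of 2815: [1, 5, 563, 2815]. For each d | 2815:
  d = 1: 𝟙(1) · d(2815/1) = 1 · 4 = 4
  d = 5: 𝟙(5) · d(2815/5) = 1 · 2 = 2
  d = 563: 𝟙(563) · d(2815/563) = 1 · 2 = 2
  d = 2815: 𝟙(2815) · d(2815/2815) = 1 · 1 = 1
Summing: (𝟙 * d)(2815) = 4 + 2 + 2 + 1 = 9.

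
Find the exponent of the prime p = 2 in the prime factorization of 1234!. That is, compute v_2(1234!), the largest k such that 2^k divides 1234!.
v_2(1234!) = 1229

Legendre's formula: v_p(n!) = Σ_{k ≥ 1} ⌊n / p^k⌋. For p = 2, n = 1234, the terms are:
  ⌊1234/2^1⌋ = ⌊1234/2⌋ = 617
  ⌊1234/2^2⌋ = ⌊1234/4⌋ = 308
  ⌊1234/2^3⌋ = ⌊1234/8⌋ = 154
  ⌊1234/2^4⌋ = ⌊1234/16⌋ = 77
  ⌊1234/2^5⌋ = ⌊1234/32⌋ = 38
  ⌊1234/2^6⌋ = ⌊1234/64⌋ = 19
  ⌊1234/2^7⌋ = ⌊1234/128⌋ = 9
  ⌊1234/2^8⌋ = ⌊1234/256⌋ = 4
  ⌊1234/2^9⌋ = ⌊1234/512⌋ = 2
  ⌊1234/2^10⌋ = ⌊1234/1024⌋ = 1
(the next term ⌊1234/2^11⌋ = 0, terminating the sum). Summing: v_2(1234!) = 617 + 308 + 154 + 77 + 38 + 19 + 9 + 4 + 2 + 1 = 1229.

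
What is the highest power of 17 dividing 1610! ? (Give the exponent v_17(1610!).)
v_17(1610!) = 99

Legendre's formula: v_p(n!) = Σ_{k ≥ 1} ⌊n / p^k⌋. For p = 17, n = 1610, the terms are:
  ⌊1610/17^1⌋ = ⌊1610/17⌋ = 94
  ⌊1610/17^2⌋ = ⌊1610/289⌋ = 5
(the next term ⌊1610/17^3⌋ = 0, terminating the sum). Summing: v_17(1610!) = 94 + 5 = 99.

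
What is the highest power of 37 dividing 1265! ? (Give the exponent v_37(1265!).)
v_37(1265!) = 34

Legendre's formula: v_p(n!) = Σ_{k ≥ 1} ⌊n / p^k⌋. For p = 37, n = 1265, the terms are:
  ⌊1265/37^1⌋ = ⌊1265/37⌋ = 34
(the next term ⌊1265/37^2⌋ = 0, terminating the sum). Summing: v_37(1265!) = 34 = 34.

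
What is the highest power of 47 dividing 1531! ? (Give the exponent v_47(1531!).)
v_47(1531!) = 32

Legendre's formula: v_p(n!) = Σ_{k ≥ 1} ⌊n / p^k⌋. For p = 47, n = 1531, the terms are:
  ⌊1531/47^1⌋ = ⌊1531/47⌋ = 32
(the next term ⌊1531/47^2⌋ = 0, terminating the sum). Summing: v_47(1531!) = 32 = 32.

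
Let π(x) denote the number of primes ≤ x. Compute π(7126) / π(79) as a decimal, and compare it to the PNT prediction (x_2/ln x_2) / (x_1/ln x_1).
π(7126)/π(79) = 912/22 ≈ 41.4545;  PNT prediction ≈ 44.4271.

π(79) = 22 and π(7126) = 912, so π(7126)/π(79) ≈ 41.4545. The PNT-predicted ratio is (7126/ln(7126)) / (79/ln(79)) ≈ 44.4271. The two agree to within a few percent, as expected.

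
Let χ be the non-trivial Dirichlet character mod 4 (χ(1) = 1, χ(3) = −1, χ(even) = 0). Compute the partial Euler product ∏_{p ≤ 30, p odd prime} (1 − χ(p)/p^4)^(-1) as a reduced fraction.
∏ = 2025743556867464796746949565/2048388086956649527369531392

The odd primes p ≤ 30 are [3, 5, 7, 11, 13, 17, 19, 23, 29]. For each, χ(p) = 1 if p ≡ 1 mod 4, χ(p) = −1 if p ≡ 3 mod 4. Taking (1 − χ(p)/p^4)^(-1) = p^4/(p^4 − χ(p)): (1 − (-1)/3^4)^(-1) · (1 − (1)/5^4)^(-1) · (1 − (-1)/7^4)^(-1) · (1 − (-1)/11^4)^(-1) · (1 − (1)/13^4)^(-1) · (1 − (1)/17^4)^(-1) · (1 − (-1)/19^4)^(-1) · (1 − (-1)/23^4)^(-1) · (1 − (1)/29^4)^(-1) = 2025743556867464796746949565/2048388086956649527369531392.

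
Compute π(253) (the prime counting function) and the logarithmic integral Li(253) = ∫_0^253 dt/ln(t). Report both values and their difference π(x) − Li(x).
π(253) = 54;  Li(253) ≈ 59.97;  π(x) − Li(x) ≈ -5.97.

Direct count of primes ≤ 253 gives π(253) = 54. Numerical evaluation of the logarithmic integral gives Li(253) ≈ 59.97. The difference π(x) − Li(x) ≈ -5.97 is typically negative for small/moderate x (Li(x) overestimates), though Littlewood's theorem shows this sign changes infinitely often.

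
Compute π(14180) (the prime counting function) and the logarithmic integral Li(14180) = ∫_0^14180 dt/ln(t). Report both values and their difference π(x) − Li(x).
π(14180) = 1669;  Li(14180) ≈ 1691.10;  π(x) − Li(x) ≈ -22.10.

Direct count of primes ≤ 14180 gives π(14180) = 1669. Numerical evaluation of the logarithmic integral gives Li(14180) ≈ 1691.10. The difference π(x) − Li(x) ≈ -22.10 is typically negative for small/moderate x (Li(x) overestimates), though Littlewood's theorem shows this sign changes infinitely often.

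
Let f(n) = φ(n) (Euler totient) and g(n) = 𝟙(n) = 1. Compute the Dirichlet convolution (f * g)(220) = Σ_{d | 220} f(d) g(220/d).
(φ * 𝟙)(220) = 220

Divisors of 220: [1, 2, 4, 5, 10, 11, 20, 22, 44, 55, 110, 220]. For each d | 220:
  d = 1: φ(1) · 𝟙(220/1) = 1 · 1 = 1
  d = 2: φ(2) · 𝟙(220/2) = 1 · 1 = 1
  d = 4: φ(4) · 𝟙(220/4) = 2 · 1 = 2
  d = 5: φ(5) · 𝟙(220/5) = 4 · 1 = 4
  d = 10: φ(10) · 𝟙(220/10) = 4 · 1 = 4
  d = 11: φ(11) · 𝟙(220/11) = 10 · 1 = 10
  d = 20: φ(20) · 𝟙(220/20) = 8 · 1 = 8
  d = 22: φ(22) · 𝟙(220/22) = 10 · 1 = 10
  d = 44: φ(44) · 𝟙(220/44) = 20 · 1 = 20
  d = 55: φ(55) · 𝟙(220/55) = 40 · 1 = 40
  d = 110: φ(110) · 𝟙(220/110) = 40 · 1 = 40
  d = 220: φ(220) · 𝟙(220/220) = 80 · 1 = 80
Summing: (φ * 𝟙)(220) = 1 + 1 + 2 + 4 + 4 + 10 + 8 + 10 + 20 + 40 + 40 + 80 = 220.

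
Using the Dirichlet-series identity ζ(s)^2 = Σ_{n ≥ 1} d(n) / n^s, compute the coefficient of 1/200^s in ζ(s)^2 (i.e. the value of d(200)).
d(200) = 12

ζ(s)^2 = (Σ 1/m^s)(Σ 1/k^s). The coefficient of 1/n^s in the product is the number of ordered pairs (m, k) with mk = n, which equals d(n). For n = 200, divisors are [1, 2, 4, 5, 8, 10, 20, 25, 40, 50, 100, 200], so d(200) = 12.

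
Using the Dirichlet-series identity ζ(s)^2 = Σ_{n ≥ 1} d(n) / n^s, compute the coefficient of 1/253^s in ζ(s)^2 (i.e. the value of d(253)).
d(253) = 4

ζ(s)^2 = (Σ 1/m^s)(Σ 1/k^s). The coefficient of 1/n^s in the product is the number of ordered pairs (m, k) with mk = n, which equals d(n). For n = 253, divisors are [1, 11, 23, 253], so d(253) = 4.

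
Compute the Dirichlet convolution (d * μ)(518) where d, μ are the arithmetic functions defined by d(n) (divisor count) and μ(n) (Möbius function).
(d * μ)(518) = 1

Divisors of 518: [1, 2, 7, 14, 37, 74, 259, 518]. For each d | 518:
  d = 1: d(1) · μ(518/1) = 1 · -1 = -1
  d = 2: d(2) · μ(518/2) = 2 · 1 = 2
  d = 7: d(7) · μ(518/7) = 2 · 1 = 2
  d = 14: d(14) · μ(518/14) = 4 · -1 = -4
  d = 37: d(37) · μ(518/37) = 2 · 1 = 2
  d = 74: d(74) · μ(518/74) = 4 · -1 = -4
  d = 259: d(259) · μ(518/259) = 4 · -1 = -4
  d = 518: d(518) · μ(518/518) = 8 · 1 = 8
Summing: (d * μ)(518) = -1 + 2 + 2 + -4 + 2 + -4 + -4 + 8 = 1.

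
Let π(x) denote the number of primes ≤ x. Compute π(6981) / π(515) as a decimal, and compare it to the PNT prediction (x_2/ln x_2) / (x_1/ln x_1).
π(6981)/π(515) = 897/97 ≈ 9.2474;  PNT prediction ≈ 9.5630.

π(515) = 97 and π(6981) = 897, so π(6981)/π(515) ≈ 9.2474. The PNT-predicted ratio is (6981/ln(6981)) / (515/ln(515)) ≈ 9.5630. The two agree to within a few percent, as expected.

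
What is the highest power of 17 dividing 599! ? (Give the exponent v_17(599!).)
v_17(599!) = 37

Legendre's formula: v_p(n!) = Σ_{k ≥ 1} ⌊n / p^k⌋. For p = 17, n = 599, the terms are:
  ⌊599/17^1⌋ = ⌊599/17⌋ = 35
  ⌊599/17^2⌋ = ⌊599/289⌋ = 2
(the next term ⌊599/17^3⌋ = 0, terminating the sum). Summing: v_17(599!) = 35 + 2 = 37.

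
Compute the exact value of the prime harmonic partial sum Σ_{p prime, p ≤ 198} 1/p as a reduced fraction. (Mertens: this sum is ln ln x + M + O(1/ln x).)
Σ 1/p = 76196574135067008118914163673288637004399442476398684669741544152346284384175423/39195588149163123383161804554421175259738677336198748467804183290796540382737190

π(198) = 45, so the primes ≤ 198 are [2, 3, 5, 7, 11, 13, 17, 19, 23, 29, 31, 37, 41, 43, 47, 53, 59, 61, 67, 71, 73, 79, 83, 89, 97, 101, 103, 107, 109, 113, 127, 131, 137, 139, 149, 151, 157, 163, 167, 173, 179, 181, 191, 193, 197]. Summing 1/p over these primes: 76196574135067008118914163673288637004399442476398684669741544152346284384175423/39195588149163123383161804554421175259738677336198748467804183290796540382737190 ≈ 1.9440. Mertens estimate ln ln(198) + 0.2615 ≈ 1.9270.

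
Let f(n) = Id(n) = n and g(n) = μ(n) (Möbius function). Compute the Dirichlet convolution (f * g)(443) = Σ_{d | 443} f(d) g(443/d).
(Id * μ)(443) = 442

Divisors of 443: [1, 443]. For each d | 443:
  d = 1: Id(1) · μ(443/1) = 1 · -1 = -1
  d = 443: Id(443) · μ(443/443) = 443 · 1 = 443
Summing: (Id * μ)(443) = -1 + 443 = 442.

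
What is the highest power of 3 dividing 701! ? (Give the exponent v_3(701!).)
v_3(701!) = 345

Legendre's formula: v_p(n!) = Σ_{k ≥ 1} ⌊n / p^k⌋. For p = 3, n = 701, the terms are:
  ⌊701/3^1⌋ = ⌊701/3⌋ = 233
  ⌊701/3^2⌋ = ⌊701/9⌋ = 77
  ⌊701/3^3⌋ = ⌊701/27⌋ = 25
  ⌊701/3^4⌋ = ⌊701/81⌋ = 8
  ⌊701/3^5⌋ = ⌊701/243⌋ = 2
(the next term ⌊701/3^6⌋ = 0, terminating the sum). Summing: v_3(701!) = 233 + 77 + 25 + 8 + 2 = 345.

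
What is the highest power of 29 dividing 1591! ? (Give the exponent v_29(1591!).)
v_29(1591!) = 55

Legendre's formula: v_p(n!) = Σ_{k ≥ 1} ⌊n / p^k⌋. For p = 29, n = 1591, the terms are:
  ⌊1591/29^1⌋ = ⌊1591/29⌋ = 54
  ⌊1591/29^2⌋ = ⌊1591/841⌋ = 1
(the next term ⌊1591/29^3⌋ = 0, terminating the sum). Summing: v_29(1591!) = 54 + 1 = 55.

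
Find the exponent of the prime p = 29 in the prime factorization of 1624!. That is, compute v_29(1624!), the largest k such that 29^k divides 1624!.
v_29(1624!) = 57

Legendre's formula: v_p(n!) = Σ_{k ≥ 1} ⌊n / p^k⌋. For p = 29, n = 1624, the terms are:
  ⌊1624/29^1⌋ = ⌊1624/29⌋ = 56
  ⌊1624/29^2⌋ = ⌊1624/841⌋ = 1
(the next term ⌊1624/29^3⌋ = 0, terminating the sum). Summing: v_29(1624!) = 56 + 1 = 57.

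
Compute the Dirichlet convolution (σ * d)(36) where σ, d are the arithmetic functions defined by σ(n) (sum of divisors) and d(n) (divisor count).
(σ * d)(36) = 384

Divisors of 36: [1, 2, 3, 4, 6, 9, 12, 18, 36]. For each d | 36:
  d = 1: σ(1) · d(36/1) = 1 · 9 = 9
  d = 2: σ(2) · d(36/2) = 3 · 6 = 18
  d = 3: σ(3) · d(36/3) = 4 · 6 = 24
  d = 4: σ(4) · d(36/4) = 7 · 3 = 21
  d = 6: σ(6) · d(36/6) = 12 · 4 = 48
  d = 9: σ(9) · d(36/9) = 13 · 3 = 39
  d = 12: σ(12) · d(36/12) = 28 · 2 = 56
  d = 18: σ(18) · d(36/18) = 39 · 2 = 78
  d = 36: σ(36) · d(36/36) = 91 · 1 = 91
Summing: (σ * d)(36) = 9 + 18 + 24 + 21 + 48 + 39 + 56 + 78 + 91 = 384.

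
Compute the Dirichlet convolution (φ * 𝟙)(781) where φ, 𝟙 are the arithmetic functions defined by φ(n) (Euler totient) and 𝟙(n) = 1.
(φ * 𝟙)(781) = 781

Divisors of 781: [1, 11, 71, 781]. For each d | 781:
  d = 1: φ(1) · 𝟙(781/1) = 1 · 1 = 1
  d = 11: φ(11) · 𝟙(781/11) = 10 · 1 = 10
  d = 71: φ(71) · 𝟙(781/71) = 70 · 1 = 70
  d = 781: φ(781) · 𝟙(781/781) = 700 · 1 = 700
Summing: (φ * 𝟙)(781) = 1 + 10 + 70 + 700 = 781.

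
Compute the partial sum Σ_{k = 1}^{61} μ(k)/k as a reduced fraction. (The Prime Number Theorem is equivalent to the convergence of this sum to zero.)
Σ μ(k)/k = -8549627883788520181/58644190679703485491635

Values of μ(k) for 1 ≤ k ≤ 61: μ(1) = 1, μ(2) = -1, μ(3) = -1, μ(5) = -1, μ(6) = 1, μ(7) = -1, μ(10) = 1, μ(11) = -1, μ(13) = -1, μ(14) = 1, μ(15) = 1, μ(17) = -1, μ(19) = -1, μ(21) = 1, μ(22) = 1, μ(23) = -1, μ(26) = 1, μ(29) = -1, μ(30) = -1, μ(31) = -1, μ(33) = 1, μ(34) = 1, μ(35) = 1, μ(37) = -1, μ(38) = 1, μ(39) = 1, μ(41) = -1, μ(42) = -1, μ(43) = -1, μ(46) = 1, μ(47) = -1, μ(51) = 1, μ(53) = -1, μ(55) = 1, μ(57) = 1, μ(58) = 1, μ(59) = -1, μ(61) = -1, with μ = 0 on non-squarefree integers. Summing μ(k)/k for k where μ(k) ≠ 0 gives -8549627883788520181/58644190679703485491635 ≈ -0.0001. (PNT ⟺ this sum → 0 as n → ∞.)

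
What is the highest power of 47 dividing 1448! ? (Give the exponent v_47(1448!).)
v_47(1448!) = 30

Legendre's formula: v_p(n!) = Σ_{k ≥ 1} ⌊n / p^k⌋. For p = 47, n = 1448, the terms are:
  ⌊1448/47^1⌋ = ⌊1448/47⌋ = 30
(the next term ⌊1448/47^2⌋ = 0, terminating the sum). Summing: v_47(1448!) = 30 = 30.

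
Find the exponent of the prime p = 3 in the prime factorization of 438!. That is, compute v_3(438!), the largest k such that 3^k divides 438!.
v_3(438!) = 216

Legendre's formula: v_p(n!) = Σ_{k ≥ 1} ⌊n / p^k⌋. For p = 3, n = 438, the terms are:
  ⌊438/3^1⌋ = ⌊438/3⌋ = 146
  ⌊438/3^2⌋ = ⌊438/9⌋ = 48
  ⌊438/3^3⌋ = ⌊438/27⌋ = 16
  ⌊438/3^4⌋ = ⌊438/81⌋ = 5
  ⌊438/3^5⌋ = ⌊438/243⌋ = 1
(the next term ⌊438/3^6⌋ = 0, terminating the sum). Summing: v_3(438!) = 146 + 48 + 16 + 5 + 1 = 216.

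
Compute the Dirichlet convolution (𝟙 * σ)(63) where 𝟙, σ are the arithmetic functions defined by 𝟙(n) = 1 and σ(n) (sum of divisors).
(𝟙 * σ)(63) = 162

Divisors of 63: [1, 3, 7, 9, 21, 63]. For each d | 63:
  d = 1: 𝟙(1) · σ(63/1) = 1 · 104 = 104
  d = 3: 𝟙(3) · σ(63/3) = 1 · 32 = 32
  d = 7: 𝟙(7) · σ(63/7) = 1 · 13 = 13
  d = 9: 𝟙(9) · σ(63/9) = 1 · 8 = 8
  d = 21: 𝟙(21) · σ(63/21) = 1 · 4 = 4
  d = 63: 𝟙(63) · σ(63/63) = 1 · 1 = 1
Summing: (𝟙 * σ)(63) = 104 + 32 + 13 + 8 + 4 + 1 = 162.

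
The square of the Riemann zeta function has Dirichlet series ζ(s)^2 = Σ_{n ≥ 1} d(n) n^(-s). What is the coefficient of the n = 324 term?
d(324) = 15

ζ(s)^2 = (Σ 1/m^s)(Σ 1/k^s). The coefficient of 1/n^s in the product is the number of ordered pairs (m, k) with mk = n, which equals d(n). For n = 324, divisors are [1, 2, 3, 4, 6, 9, 12, 18, 27, 36, 54, 81, 108, 162, 324], so d(324) = 15.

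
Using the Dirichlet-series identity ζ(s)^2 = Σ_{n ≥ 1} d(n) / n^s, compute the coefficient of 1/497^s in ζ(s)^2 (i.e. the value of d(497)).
d(497) = 4

ζ(s)^2 = (Σ 1/m^s)(Σ 1/k^s). The coefficient of 1/n^s in the product is the number of ordered pairs (m, k) with mk = n, which equals d(n). For n = 497, divisors are [1, 7, 71, 497], so d(497) = 4.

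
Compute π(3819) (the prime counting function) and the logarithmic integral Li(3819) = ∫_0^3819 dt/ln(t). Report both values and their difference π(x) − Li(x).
π(3819) = 529;  Li(3819) ≈ 543.48;  π(x) − Li(x) ≈ -14.48.

Direct count of primes ≤ 3819 gives π(3819) = 529. Numerical evaluation of the logarithmic integral gives Li(3819) ≈ 543.48. The difference π(x) − Li(x) ≈ -14.48 is typically negative for small/moderate x (Li(x) overestimates), though Littlewood's theorem shows this sign changes infinitely often.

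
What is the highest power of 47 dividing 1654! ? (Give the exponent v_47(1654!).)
v_47(1654!) = 35

Legendre's formula: v_p(n!) = Σ_{k ≥ 1} ⌊n / p^k⌋. For p = 47, n = 1654, the terms are:
  ⌊1654/47^1⌋ = ⌊1654/47⌋ = 35
(the next term ⌊1654/47^2⌋ = 0, terminating the sum). Summing: v_47(1654!) = 35 = 35.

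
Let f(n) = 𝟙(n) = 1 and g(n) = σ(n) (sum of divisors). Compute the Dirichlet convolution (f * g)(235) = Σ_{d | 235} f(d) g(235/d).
(𝟙 * σ)(235) = 343

Divisors of 235: [1, 5, 47, 235]. For each d | 235:
  d = 1: 𝟙(1) · σ(235/1) = 1 · 288 = 288
  d = 5: 𝟙(5) · σ(235/5) = 1 · 48 = 48
  d = 47: 𝟙(47) · σ(235/47) = 1 · 6 = 6
  d = 235: 𝟙(235) · σ(235/235) = 1 · 1 = 1
Summing: (𝟙 * σ)(235) = 288 + 48 + 6 + 1 = 343.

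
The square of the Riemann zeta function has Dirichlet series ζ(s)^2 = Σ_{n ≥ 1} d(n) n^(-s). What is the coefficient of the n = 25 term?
d(25) = 3

ζ(s)^2 = (Σ 1/m^s)(Σ 1/k^s). The coefficient of 1/n^s in the product is the number of ordered pairs (m, k) with mk = n, which equals d(n). For n = 25, divisors are [1, 5, 25], so d(25) = 3.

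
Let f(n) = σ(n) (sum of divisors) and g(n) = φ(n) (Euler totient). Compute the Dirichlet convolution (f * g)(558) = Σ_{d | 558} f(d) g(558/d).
(σ * φ)(558) = 6696

Divisors of 558: [1, 2, 3, 6, 9, 18, 31, 62, 93, 186, 279, 558]. For each d | 558:
  d = 1: σ(1) · φ(558/1) = 1 · 180 = 180
  d = 2: σ(2) · φ(558/2) = 3 · 180 = 540
  d = 3: σ(3) · φ(558/3) = 4 · 60 = 240
  d = 6: σ(6) · φ(558/6) = 12 · 60 = 720
  d = 9: σ(9) · φ(558/9) = 13 · 30 = 390
  d = 18: σ(18) · φ(558/18) = 39 · 30 = 1170
  d = 31: σ(31) · φ(558/31) = 32 · 6 = 192
  d = 62: σ(62) · φ(558/62) = 96 · 6 = 576
  d = 93: σ(93) · φ(558/93) = 128 · 2 = 256
  d = 186: σ(186) · φ(558/186) = 384 · 2 = 768
  d = 279: σ(279) · φ(558/279) = 416 · 1 = 416
  d = 558: σ(558) · φ(558/558) = 1248 · 1 = 1248
Summing: (σ * φ)(558) = 180 + 540 + 240 + 720 + 390 + 1170 + 192 + 576 + 256 + 768 + 416 + 1248 = 6696.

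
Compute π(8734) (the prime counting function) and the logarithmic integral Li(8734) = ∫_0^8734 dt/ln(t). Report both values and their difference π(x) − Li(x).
π(8734) = 1088;  Li(8734) ≈ 1107.69;  π(x) − Li(x) ≈ -19.69.

Direct count of primes ≤ 8734 gives π(8734) = 1088. Numerical evaluation of the logarithmic integral gives Li(8734) ≈ 1107.69. The difference π(x) − Li(x) ≈ -19.69 is typically negative for small/moderate x (Li(x) overestimates), though Littlewood's theorem shows this sign changes infinitely often.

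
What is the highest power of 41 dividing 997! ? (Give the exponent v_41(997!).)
v_41(997!) = 24

Legendre's formula: v_p(n!) = Σ_{k ≥ 1} ⌊n / p^k⌋. For p = 41, n = 997, the terms are:
  ⌊997/41^1⌋ = ⌊997/41⌋ = 24
(the next term ⌊997/41^2⌋ = 0, terminating the sum). Summing: v_41(997!) = 24 = 24.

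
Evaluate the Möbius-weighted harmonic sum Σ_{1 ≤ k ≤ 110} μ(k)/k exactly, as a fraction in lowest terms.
Σ μ(k)/k = -346111831248675463001253659043942735029097/13320714134183568389441721993907990936904630

Values of μ(k) for 1 ≤ k ≤ 110: μ(1) = 1, μ(2) = -1, μ(3) = -1, μ(5) = -1, μ(6) = 1, μ(7) = -1, μ(10) = 1, μ(11) = -1, μ(13) = -1, μ(14) = 1, μ(15) = 1, μ(17) = -1, μ(19) = -1, μ(21) = 1, μ(22) = 1, μ(23) = -1, μ(26) = 1, μ(29) = -1, μ(30) = -1, μ(31) = -1, μ(33) = 1, μ(34) = 1, μ(35) = 1, μ(37) = -1, μ(38) = 1, μ(39) = 1, μ(41) = -1, μ(42) = -1, μ(43) = -1, μ(46) = 1, μ(47) = -1, μ(51) = 1, μ(53) = -1, μ(55) = 1, μ(57) = 1, μ(58) = 1, μ(59) = -1, μ(61) = -1, μ(62) = 1, μ(65) = 1, μ(66) = -1, μ(67) = -1, μ(69) = 1, μ(70) = -1, μ(71) = -1, μ(73) = -1, μ(74) = 1, μ(77) = 1, μ(78) = -1, μ(79) = -1, μ(82) = 1, μ(83) = -1, μ(85) = 1, μ(86) = 1, μ(87) = 1, μ(89) = -1, μ(91) = 1, μ(93) = 1, μ(94) = 1, μ(95) = 1, μ(97) = -1, μ(101) = -1, μ(102) = -1, μ(103) = -1, μ(105) = -1, μ(106) = 1, μ(107) = -1, μ(109) = -1, μ(110) = -1, with μ = 0 on non-squarefree integers. Summing μ(k)/k for k where μ(k) ≠ 0 gives -346111831248675463001253659043942735029097/13320714134183568389441721993907990936904630 ≈ -0.0260. (PNT ⟺ this sum → 0 as n → ∞.)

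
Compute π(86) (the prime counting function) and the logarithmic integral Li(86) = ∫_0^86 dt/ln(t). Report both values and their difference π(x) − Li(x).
π(86) = 23;  Li(86) ≈ 27.04;  π(x) − Li(x) ≈ -4.04.

Direct count of primes ≤ 86 gives π(86) = 23. Numerical evaluation of the logarithmic integral gives Li(86) ≈ 27.04. The difference π(x) − Li(x) ≈ -4.04 is typically negative for small/moderate x (Li(x) overestimates), though Littlewood's theorem shows this sign changes infinitely often.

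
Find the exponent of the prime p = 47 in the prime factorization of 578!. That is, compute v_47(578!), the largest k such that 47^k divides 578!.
v_47(578!) = 12

Legendre's formula: v_p(n!) = Σ_{k ≥ 1} ⌊n / p^k⌋. For p = 47, n = 578, the terms are:
  ⌊578/47^1⌋ = ⌊578/47⌋ = 12
(the next term ⌊578/47^2⌋ = 0, terminating the sum). Summing: v_47(578!) = 12 = 12.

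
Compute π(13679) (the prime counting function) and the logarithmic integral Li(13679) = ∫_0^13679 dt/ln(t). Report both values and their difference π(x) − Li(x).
π(13679) = 1615;  Li(13679) ≈ 1638.59;  π(x) − Li(x) ≈ -23.59.

Direct count of primes ≤ 13679 gives π(13679) = 1615. Numerical evaluation of the logarithmic integral gives Li(13679) ≈ 1638.59. The difference π(x) − Li(x) ≈ -23.59 is typically negative for small/moderate x (Li(x) overestimates), though Littlewood's theorem shows this sign changes infinitely often.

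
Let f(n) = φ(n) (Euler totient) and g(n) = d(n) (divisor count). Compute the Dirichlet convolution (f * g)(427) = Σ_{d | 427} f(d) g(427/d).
(φ * d)(427) = 496

Divisors of 427: [1, 7, 61, 427]. For each d | 427:
  d = 1: φ(1) · d(427/1) = 1 · 4 = 4
  d = 7: φ(7) · d(427/7) = 6 · 2 = 12
  d = 61: φ(61) · d(427/61) = 60 · 2 = 120
  d = 427: φ(427) · d(427/427) = 360 · 1 = 360
Summing: (φ * d)(427) = 4 + 12 + 120 + 360 = 496.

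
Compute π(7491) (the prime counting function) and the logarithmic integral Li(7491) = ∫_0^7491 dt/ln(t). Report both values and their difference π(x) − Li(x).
π(7491) = 949;  Li(7491) ≈ 969.57;  π(x) − Li(x) ≈ -20.57.

Direct count of primes ≤ 7491 gives π(7491) = 949. Numerical evaluation of the logarithmic integral gives Li(7491) ≈ 969.57. The difference π(x) − Li(x) ≈ -20.57 is typically negative for small/moderate x (Li(x) overestimates), though Littlewood's theorem shows this sign changes infinitely often.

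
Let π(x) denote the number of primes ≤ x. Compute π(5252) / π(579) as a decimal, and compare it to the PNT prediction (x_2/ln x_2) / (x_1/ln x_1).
π(5252)/π(579) = 697/106 ≈ 6.5755;  PNT prediction ≈ 6.7359.

π(579) = 106 and π(5252) = 697, so π(5252)/π(579) ≈ 6.5755. The PNT-predicted ratio is (5252/ln(5252)) / (579/ln(579)) ≈ 6.7359. The two agree to within a few percent, as expected.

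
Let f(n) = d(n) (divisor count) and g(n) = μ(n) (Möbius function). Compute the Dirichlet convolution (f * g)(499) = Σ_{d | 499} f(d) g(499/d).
(d * μ)(499) = 1

Divisors of 499: [1, 499]. For each d | 499:
  d = 1: d(1) · μ(499/1) = 1 · -1 = -1
  d = 499: d(499) · μ(499/499) = 2 · 1 = 2
Summing: (d * μ)(499) = -1 + 2 = 1.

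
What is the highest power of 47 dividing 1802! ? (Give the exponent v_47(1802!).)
v_47(1802!) = 38

Legendre's formula: v_p(n!) = Σ_{k ≥ 1} ⌊n / p^k⌋. For p = 47, n = 1802, the terms are:
  ⌊1802/47^1⌋ = ⌊1802/47⌋ = 38
(the next term ⌊1802/47^2⌋ = 0, terminating the sum). Summing: v_47(1802!) = 38 = 38.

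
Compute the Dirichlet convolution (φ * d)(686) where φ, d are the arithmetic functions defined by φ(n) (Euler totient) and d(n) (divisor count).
(φ * d)(686) = 1200

Divisors of 686: [1, 2, 7, 14, 49, 98, 343, 686]. For each d | 686:
  d = 1: φ(1) · d(686/1) = 1 · 8 = 8
  d = 2: φ(2) · d(686/2) = 1 · 4 = 4
  d = 7: φ(7) · d(686/7) = 6 · 6 = 36
  d = 14: φ(14) · d(686/14) = 6 · 3 = 18
  d = 49: φ(49) · d(686/49) = 42 · 4 = 168
  d = 98: φ(98) · d(686/98) = 42 · 2 = 84
  d = 343: φ(343) · d(686/343) = 294 · 2 = 588
  d = 686: φ(686) · d(686/686) = 294 · 1 = 294
Summing: (φ * d)(686) = 8 + 4 + 36 + 18 + 168 + 84 + 588 + 294 = 1200.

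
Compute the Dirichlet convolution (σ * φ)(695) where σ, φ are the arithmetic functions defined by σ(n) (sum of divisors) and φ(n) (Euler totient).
(σ * φ)(695) = 2780

Divisors of 695: [1, 5, 139, 695]. For each d | 695:
  d = 1: σ(1) · φ(695/1) = 1 · 552 = 552
  d = 5: σ(5) · φ(695/5) = 6 · 138 = 828
  d = 139: σ(139) · φ(695/139) = 140 · 4 = 560
  d = 695: σ(695) · φ(695/695) = 840 · 1 = 840
Summing: (σ * φ)(695) = 552 + 828 + 560 + 840 = 2780.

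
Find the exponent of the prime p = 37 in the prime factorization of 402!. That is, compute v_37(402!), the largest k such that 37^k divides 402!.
v_37(402!) = 10

Legendre's formula: v_p(n!) = Σ_{k ≥ 1} ⌊n / p^k⌋. For p = 37, n = 402, the terms are:
  ⌊402/37^1⌋ = ⌊402/37⌋ = 10
(the next term ⌊402/37^2⌋ = 0, terminating the sum). Summing: v_37(402!) = 10 = 10.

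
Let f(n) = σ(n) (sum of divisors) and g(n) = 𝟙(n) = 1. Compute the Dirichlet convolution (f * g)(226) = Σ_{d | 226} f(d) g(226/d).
(σ * 𝟙)(226) = 460

Divisors of 226: [1, 2, 113, 226]. For each d | 226:
  d = 1: σ(1) · 𝟙(226/1) = 1 · 1 = 1
  d = 2: σ(2) · 𝟙(226/2) = 3 · 1 = 3
  d = 113: σ(113) · 𝟙(226/113) = 114 · 1 = 114
  d = 226: σ(226) · 𝟙(226/226) = 342 · 1 = 342
Summing: (σ * 𝟙)(226) = 1 + 3 + 114 + 342 = 460.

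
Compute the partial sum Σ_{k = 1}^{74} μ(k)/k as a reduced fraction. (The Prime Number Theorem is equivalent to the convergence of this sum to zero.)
Σ μ(k)/k = -7431196043498463691814948/581852579989271773580304621

Values of μ(k) for 1 ≤ k ≤ 74: μ(1) = 1, μ(2) = -1, μ(3) = -1, μ(5) = -1, μ(6) = 1, μ(7) = -1, μ(10) = 1, μ(11) = -1, μ(13) = -1, μ(14) = 1, μ(15) = 1, μ(17) = -1, μ(19) = -1, μ(21) = 1, μ(22) = 1, μ(23) = -1, μ(26) = 1, μ(29) = -1, μ(30) = -1, μ(31) = -1, μ(33) = 1, μ(34) = 1, μ(35) = 1, μ(37) = -1, μ(38) = 1, μ(39) = 1, μ(41) = -1, μ(42) = -1, μ(43) = -1, μ(46) = 1, μ(47) = -1, μ(51) = 1, μ(53) = -1, μ(55) = 1, μ(57) = 1, μ(58) = 1, μ(59) = -1, μ(61) = -1, μ(62) = 1, μ(65) = 1, μ(66) = -1, μ(67) = -1, μ(69) = 1, μ(70) = -1, μ(71) = -1, μ(73) = -1, μ(74) = 1, with μ = 0 on non-squarefree integers. Summing μ(k)/k for k where μ(k) ≠ 0 gives -7431196043498463691814948/581852579989271773580304621 ≈ -0.0128. (PNT ⟺ this sum → 0 as n → ∞.)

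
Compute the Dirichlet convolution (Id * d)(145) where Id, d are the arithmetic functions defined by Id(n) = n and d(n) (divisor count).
(Id * d)(145) = 217

Divisors of 145: [1, 5, 29, 145]. For each d | 145:
  d = 1: Id(1) · d(145/1) = 1 · 4 = 4
  d = 5: Id(5) · d(145/5) = 5 · 2 = 10
  d = 29: Id(29) · d(145/29) = 29 · 2 = 58
  d = 145: Id(145) · d(145/145) = 145 · 1 = 145
Summing: (Id * d)(145) = 4 + 10 + 58 + 145 = 217.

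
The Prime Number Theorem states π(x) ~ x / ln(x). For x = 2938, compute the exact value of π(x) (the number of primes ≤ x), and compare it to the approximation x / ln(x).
π(2938) = 423;  x/ln(x) ≈ 367.92;  relative error ≈ 13.02%.

Directly count primes up to 2938: π(2938) = 423. The PNT approximation gives 2938/ln(2938) ≈ 2938/7.98548 ≈ 367.92. Relative error (π(x) − x/ln(x)) / π(x) ≈ 13.02%; the approximation is known to undercount slightly (Li(x) is a better estimate).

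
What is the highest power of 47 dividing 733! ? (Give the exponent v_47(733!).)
v_47(733!) = 15

Legendre's formula: v_p(n!) = Σ_{k ≥ 1} ⌊n / p^k⌋. For p = 47, n = 733, the terms are:
  ⌊733/47^1⌋ = ⌊733/47⌋ = 15
(the next term ⌊733/47^2⌋ = 0, terminating the sum). Summing: v_47(733!) = 15 = 15.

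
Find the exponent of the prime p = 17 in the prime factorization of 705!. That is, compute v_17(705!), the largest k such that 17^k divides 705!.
v_17(705!) = 43

Legendre's formula: v_p(n!) = Σ_{k ≥ 1} ⌊n / p^k⌋. For p = 17, n = 705, the terms are:
  ⌊705/17^1⌋ = ⌊705/17⌋ = 41
  ⌊705/17^2⌋ = ⌊705/289⌋ = 2
(the next term ⌊705/17^3⌋ = 0, terminating the sum). Summing: v_17(705!) = 41 + 2 = 43.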